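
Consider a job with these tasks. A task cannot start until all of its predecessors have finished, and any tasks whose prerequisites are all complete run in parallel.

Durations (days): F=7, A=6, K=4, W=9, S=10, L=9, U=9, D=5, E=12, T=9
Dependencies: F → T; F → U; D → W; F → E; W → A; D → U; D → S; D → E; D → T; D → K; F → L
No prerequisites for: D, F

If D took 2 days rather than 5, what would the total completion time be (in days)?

19

The binding path is D→W→A = 5+9+6 = 20; finish at 20 days.
D is on the critical path; changing it to 2 makes that path 17 days.
New critical path: F→E = 7+12 = 19 ⇒ 19 days.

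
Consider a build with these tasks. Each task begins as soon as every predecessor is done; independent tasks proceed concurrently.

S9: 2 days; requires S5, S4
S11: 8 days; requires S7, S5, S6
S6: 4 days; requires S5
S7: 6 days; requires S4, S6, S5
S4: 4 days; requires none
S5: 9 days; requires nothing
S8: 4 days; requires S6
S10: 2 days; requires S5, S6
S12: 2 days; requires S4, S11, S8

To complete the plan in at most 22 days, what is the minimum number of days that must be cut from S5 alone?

7

Current finish: 29 days; target: 22.
S5 is on every critical path, so each day cut from S5 cuts the finish by one (this holds down to a finish of 21).
Need 29 − 22 = 7 days off S5 → S5 becomes 2 days, finish becomes 22.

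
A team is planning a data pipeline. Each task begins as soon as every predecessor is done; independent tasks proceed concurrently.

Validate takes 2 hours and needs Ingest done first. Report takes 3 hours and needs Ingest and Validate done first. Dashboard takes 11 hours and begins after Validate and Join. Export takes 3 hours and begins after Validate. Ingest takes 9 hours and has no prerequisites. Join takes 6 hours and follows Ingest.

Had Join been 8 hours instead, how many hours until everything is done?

28

Actual critical path: Ingest→Join→Dashboard = 9+6+11 = 26 ⇒ 26 hours.
Join lies on that path, so at 8 hours the path becomes 28 hours.
The critical path is still Ingest→Join→Dashboard; finish is now 28 hours.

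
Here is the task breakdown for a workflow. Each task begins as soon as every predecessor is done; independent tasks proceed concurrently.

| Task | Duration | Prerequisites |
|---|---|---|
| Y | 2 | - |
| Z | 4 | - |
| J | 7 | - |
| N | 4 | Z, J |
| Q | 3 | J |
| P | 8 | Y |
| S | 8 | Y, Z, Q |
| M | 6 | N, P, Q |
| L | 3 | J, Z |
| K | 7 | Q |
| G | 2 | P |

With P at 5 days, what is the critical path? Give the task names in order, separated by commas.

J, Q, S

Critical path before the change: J→Q→S = 7+3+8 = 18 giving 18 days.
P has 2 days of float (longest path through it is 16).
That remains the longest chain; total 18 days.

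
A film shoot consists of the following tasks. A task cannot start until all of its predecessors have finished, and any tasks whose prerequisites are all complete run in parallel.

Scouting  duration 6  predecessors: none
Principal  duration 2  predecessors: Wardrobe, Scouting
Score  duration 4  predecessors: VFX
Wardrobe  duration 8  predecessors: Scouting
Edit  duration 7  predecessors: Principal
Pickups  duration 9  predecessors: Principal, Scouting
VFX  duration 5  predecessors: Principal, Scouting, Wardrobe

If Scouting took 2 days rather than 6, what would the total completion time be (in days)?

Critical path before the change: Scouting→Wardrobe→Principal→Pickups = 6+8+2+9 = 25 giving 25 days.
Scouting is on the critical path; changing it to 2 makes that path 21 days.
No other chain overtakes it, so the finish is 21 days.

21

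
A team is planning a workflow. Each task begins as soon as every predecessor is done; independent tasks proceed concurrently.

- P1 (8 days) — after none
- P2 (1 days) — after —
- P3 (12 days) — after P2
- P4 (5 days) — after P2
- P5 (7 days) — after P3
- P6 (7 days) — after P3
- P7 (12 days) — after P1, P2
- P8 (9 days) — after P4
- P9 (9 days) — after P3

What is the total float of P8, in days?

7

Critical path: P2→P3→P9 = 1+12+9 = 22, so the finish is 22 days.
P8 finishes as early as 15 and must finish by 22.
So P8 can slip 22 − 15 = 7 days.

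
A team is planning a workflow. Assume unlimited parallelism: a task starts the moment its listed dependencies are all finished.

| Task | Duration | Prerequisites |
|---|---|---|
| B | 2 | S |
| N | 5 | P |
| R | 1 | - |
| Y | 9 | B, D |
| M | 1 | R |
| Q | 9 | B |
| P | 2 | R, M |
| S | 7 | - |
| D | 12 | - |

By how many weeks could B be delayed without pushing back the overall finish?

3

The longest chain is D→Y = 12+9 = 21; overall finish 21 weeks.
The longest chain containing B totals 18 weeks.
So B can slip 12 − 9 = 3 weeks.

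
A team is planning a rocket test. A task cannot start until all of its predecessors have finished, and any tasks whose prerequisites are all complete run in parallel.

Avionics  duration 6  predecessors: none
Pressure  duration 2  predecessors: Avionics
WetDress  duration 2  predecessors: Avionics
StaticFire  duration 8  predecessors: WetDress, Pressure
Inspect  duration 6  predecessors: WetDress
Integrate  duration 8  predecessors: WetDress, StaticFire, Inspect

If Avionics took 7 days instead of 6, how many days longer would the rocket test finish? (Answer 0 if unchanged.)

Baseline: Avionics→Pressure→StaticFire→Integrate = 6+2+8+8 = 24 → 24 days.
Avionics lies on that path, so at 7 days the path becomes 25 days.
No other chain overtakes it, so the finish is 25 days.
Change in finish: 25 − 24 = +1 days.

1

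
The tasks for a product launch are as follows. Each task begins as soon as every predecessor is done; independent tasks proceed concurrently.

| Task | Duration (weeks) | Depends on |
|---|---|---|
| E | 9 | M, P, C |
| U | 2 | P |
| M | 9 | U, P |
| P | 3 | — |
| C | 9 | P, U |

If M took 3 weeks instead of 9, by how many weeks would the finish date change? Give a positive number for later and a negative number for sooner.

0

The binding path is P→U→M→E = 3+2+9+9 = 23; finish at 23 weeks.
Since M is critical, the -6 change carries straight to that chain (now 17 weeks).
The binding chain switches to P→U→C→E = 3+2+9+9 = 23; finish 23 weeks.
Change in finish: 23 − 23 = +0 weeks.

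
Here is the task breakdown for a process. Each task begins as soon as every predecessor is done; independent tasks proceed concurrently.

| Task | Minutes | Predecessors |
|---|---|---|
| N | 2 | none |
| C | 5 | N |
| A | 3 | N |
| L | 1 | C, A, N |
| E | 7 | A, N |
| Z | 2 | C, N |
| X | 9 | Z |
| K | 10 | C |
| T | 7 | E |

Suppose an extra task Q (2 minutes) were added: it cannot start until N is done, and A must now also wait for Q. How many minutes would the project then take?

Originally the project takes 19 minutes.
With Q inserted, A now waits for max(N, Q).
New critical path: N→Q→A→E→T = 2+2+3+7+7 = 21 ⇒ 21 minutes.

21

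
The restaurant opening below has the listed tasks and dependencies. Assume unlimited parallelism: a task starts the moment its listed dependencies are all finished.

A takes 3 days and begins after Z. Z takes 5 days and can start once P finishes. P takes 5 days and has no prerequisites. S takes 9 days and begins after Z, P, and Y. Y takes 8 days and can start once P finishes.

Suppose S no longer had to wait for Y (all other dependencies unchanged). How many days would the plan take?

19

With the dependency in place, P→Y→S = 5+8+9 = 22 sets the finish at 22 days.
Without Y→S, S's earliest start moves from 13 to 10.
New critical path: P→Z→S = 5+5+9 = 19 ⇒ 19 days.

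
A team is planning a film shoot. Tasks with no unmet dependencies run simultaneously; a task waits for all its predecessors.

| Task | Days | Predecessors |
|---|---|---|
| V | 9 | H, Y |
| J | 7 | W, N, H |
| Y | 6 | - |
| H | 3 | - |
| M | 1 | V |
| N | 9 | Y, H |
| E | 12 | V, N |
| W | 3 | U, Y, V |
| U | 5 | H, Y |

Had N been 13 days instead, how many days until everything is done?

31

As given, the longest chain is Y→N→E = 6+9+12 = 27, so the finish is 27 days.
N is on the critical path; changing it to 13 makes that path 31 days.
The critical path is still Y→N→E; finish is now 31 days.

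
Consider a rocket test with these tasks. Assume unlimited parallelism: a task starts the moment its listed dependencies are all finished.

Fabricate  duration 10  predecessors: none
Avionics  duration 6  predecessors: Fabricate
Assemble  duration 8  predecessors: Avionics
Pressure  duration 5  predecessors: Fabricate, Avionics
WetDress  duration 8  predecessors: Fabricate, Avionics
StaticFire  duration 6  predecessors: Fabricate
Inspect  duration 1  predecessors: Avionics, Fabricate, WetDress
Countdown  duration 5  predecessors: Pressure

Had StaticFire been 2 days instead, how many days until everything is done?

Critical path before the change: Fabricate→Avionics→Pressure→Countdown = 10+6+5+5 = 26 giving 26 days.
StaticFire is off the critical path — its longest chain is 16 days, giving 10 of slack.
That remains the longest chain; total 26 days.

26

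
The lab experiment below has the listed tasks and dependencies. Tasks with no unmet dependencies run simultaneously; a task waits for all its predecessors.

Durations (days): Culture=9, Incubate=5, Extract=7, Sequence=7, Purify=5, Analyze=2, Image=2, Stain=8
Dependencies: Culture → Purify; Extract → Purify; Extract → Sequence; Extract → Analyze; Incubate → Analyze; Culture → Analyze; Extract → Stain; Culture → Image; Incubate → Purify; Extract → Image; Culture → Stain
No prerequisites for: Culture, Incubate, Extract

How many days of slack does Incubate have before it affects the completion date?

The longest chain is Culture→Stain = 9+8 = 17; overall finish 17 days.
Longest path through Incubate: 10 days (earliest finish 5, latest finish 12).
Float = 17 − 10 = 7.

7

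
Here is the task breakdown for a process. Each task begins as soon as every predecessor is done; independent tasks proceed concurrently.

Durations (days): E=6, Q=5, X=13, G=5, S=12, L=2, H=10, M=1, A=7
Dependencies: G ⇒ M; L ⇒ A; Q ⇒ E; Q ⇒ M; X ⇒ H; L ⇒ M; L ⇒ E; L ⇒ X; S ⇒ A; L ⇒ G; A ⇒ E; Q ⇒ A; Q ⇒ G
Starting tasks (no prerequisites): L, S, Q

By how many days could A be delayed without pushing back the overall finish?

Critical path: L→X→H = 2+13+10 = 25, so the finish is 25 days.
Longest path through A: 25 days (earliest finish 19, latest finish 19).
So A can slip 19 − 19 = 0 days.

0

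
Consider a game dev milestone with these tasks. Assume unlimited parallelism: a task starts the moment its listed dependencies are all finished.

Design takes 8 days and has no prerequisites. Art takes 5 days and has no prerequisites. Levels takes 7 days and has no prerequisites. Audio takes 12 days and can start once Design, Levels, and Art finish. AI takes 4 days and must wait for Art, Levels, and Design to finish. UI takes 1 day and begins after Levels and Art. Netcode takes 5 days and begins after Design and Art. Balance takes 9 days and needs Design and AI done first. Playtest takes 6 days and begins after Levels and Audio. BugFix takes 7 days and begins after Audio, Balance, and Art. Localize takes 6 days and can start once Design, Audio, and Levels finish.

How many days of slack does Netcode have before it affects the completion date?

15

Design→AI→Balance→BugFix = 8+4+9+7 = 28 sets the makespan at 28 days.
Longest path through Netcode: 13 days (earliest finish 13, latest finish 28).
So Netcode can slip 28 − 13 = 15 days.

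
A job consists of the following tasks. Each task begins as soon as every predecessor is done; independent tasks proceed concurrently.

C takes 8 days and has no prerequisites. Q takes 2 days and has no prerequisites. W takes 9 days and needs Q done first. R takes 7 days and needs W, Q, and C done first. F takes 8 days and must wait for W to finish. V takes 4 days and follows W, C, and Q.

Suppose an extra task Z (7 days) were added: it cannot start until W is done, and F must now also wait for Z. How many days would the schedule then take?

Originally the schedule takes 19 days.
With Z inserted, F now waits for max(W, Z).
New critical path: Q→W→Z→F = 2+9+7+8 = 26 ⇒ 26 days.

26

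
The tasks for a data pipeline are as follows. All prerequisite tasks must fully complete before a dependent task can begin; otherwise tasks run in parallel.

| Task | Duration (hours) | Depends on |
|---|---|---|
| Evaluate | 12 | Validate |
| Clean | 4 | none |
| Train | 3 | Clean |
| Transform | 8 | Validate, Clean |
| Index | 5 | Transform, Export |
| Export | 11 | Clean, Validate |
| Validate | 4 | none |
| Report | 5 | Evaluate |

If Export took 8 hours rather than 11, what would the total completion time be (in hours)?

As given, the longest chain is Validate→Evaluate→Report = 4+12+5 = 21, so the finish is 21 hours.
Export has 1 hour of float (longest path through it is 20).
The critical path is still Validate→Evaluate→Report; finish is now 21 hours.

21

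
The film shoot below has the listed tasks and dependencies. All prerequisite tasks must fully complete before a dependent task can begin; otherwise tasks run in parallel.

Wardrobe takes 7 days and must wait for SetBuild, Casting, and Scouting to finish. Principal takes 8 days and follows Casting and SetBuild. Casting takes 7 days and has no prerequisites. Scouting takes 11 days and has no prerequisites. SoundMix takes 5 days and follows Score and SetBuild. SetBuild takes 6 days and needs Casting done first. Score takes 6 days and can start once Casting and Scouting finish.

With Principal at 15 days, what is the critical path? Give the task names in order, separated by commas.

Casting, SetBuild, Principal

As given, the longest chain is Scouting→Score→SoundMix = 11+6+5 = 22, so the finish is 22 days.
Principal has 1 day of float (longest path through it is 21).
Now Casting→SetBuild→Principal = 7+6+15 = 28 is longest, so the finish becomes 28 days.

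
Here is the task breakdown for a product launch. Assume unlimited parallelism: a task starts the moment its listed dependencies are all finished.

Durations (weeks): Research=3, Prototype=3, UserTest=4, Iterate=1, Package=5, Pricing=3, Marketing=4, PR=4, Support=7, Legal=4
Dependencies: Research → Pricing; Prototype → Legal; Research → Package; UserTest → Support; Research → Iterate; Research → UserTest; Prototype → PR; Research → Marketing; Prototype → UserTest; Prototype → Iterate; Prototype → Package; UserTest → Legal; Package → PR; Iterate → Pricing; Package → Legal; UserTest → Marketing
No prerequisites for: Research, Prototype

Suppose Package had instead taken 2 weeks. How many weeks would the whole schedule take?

Critical path before the change: Research→UserTest→Support = 3+4+7 = 14 giving 14 weeks.
The longest path through Package is only 12 weeks, so Package has float 2.
The critical path is still Research→UserTest→Support; finish is now 14 weeks.

14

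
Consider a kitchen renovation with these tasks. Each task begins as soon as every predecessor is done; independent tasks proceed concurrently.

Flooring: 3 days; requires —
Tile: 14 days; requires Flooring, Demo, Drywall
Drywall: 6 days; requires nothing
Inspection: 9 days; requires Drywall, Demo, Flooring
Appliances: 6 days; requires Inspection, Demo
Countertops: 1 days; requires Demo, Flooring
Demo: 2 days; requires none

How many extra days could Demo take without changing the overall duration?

The longest chain is Drywall→Inspection→Appliances = 6+9+6 = 21; overall finish 21 days.
The longest chain containing Demo totals 17 days.
Float = 21 − 17 = 4.

4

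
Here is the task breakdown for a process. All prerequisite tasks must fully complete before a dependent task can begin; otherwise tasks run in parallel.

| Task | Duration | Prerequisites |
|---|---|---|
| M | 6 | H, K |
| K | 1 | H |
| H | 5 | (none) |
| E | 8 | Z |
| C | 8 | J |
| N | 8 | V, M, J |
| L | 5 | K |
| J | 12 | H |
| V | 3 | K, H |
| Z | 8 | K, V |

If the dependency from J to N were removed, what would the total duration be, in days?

Original critical path: H→K→V→Z→E = 5+1+3+8+8 = 25 ⇒ 25 days.
Without J→N, N's earliest start moves from 17 to 12.
New critical path: H→K→V→Z→E = 5+1+3+8+8 = 25 ⇒ 25 days.

25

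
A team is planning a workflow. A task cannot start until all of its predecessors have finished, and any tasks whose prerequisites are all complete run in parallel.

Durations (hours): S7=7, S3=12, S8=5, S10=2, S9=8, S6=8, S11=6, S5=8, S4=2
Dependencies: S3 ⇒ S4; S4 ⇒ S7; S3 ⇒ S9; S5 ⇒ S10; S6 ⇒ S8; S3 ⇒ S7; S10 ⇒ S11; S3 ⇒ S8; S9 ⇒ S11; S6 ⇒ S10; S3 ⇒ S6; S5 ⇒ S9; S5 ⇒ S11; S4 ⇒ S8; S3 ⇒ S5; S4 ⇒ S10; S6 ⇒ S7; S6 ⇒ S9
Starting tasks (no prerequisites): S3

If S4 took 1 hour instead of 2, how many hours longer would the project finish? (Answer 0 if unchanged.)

Critical path before the change: S3→S5→S9→S11 = 12+8+8+6 = 34 giving 34 hours.
The longest path through S4 is only 22 hours, so S4 has float 12.
No other chain overtakes it, so the finish is 34 hours.
Change in finish: 34 − 34 = +0 hours.

0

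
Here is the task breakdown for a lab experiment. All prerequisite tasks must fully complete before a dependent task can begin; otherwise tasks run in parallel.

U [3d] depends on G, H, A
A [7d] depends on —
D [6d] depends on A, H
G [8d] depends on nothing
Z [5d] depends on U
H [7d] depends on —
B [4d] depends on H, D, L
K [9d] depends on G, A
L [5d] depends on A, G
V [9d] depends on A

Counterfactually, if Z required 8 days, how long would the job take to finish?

19

Actual critical path: A→D→B = 7+6+4 = 17 ⇒ 17 days.
The longest path through Z is only 16 days, so Z has float 1.
The binding chain switches to G→U→Z = 8+3+8 = 19; finish 19 days.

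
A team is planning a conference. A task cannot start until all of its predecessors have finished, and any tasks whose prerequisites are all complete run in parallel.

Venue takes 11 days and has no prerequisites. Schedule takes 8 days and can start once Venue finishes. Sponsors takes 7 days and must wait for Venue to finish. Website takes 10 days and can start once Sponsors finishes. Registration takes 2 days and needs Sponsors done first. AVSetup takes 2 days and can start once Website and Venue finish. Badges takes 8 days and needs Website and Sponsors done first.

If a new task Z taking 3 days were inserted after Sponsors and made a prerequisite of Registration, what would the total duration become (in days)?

36

Originally the plan takes 36 days.
With Z inserted, Registration now waits for max(Sponsors, Z).
New critical path: Venue→Sponsors→Website→Badges = 11+7+10+8 = 36 ⇒ 36 days.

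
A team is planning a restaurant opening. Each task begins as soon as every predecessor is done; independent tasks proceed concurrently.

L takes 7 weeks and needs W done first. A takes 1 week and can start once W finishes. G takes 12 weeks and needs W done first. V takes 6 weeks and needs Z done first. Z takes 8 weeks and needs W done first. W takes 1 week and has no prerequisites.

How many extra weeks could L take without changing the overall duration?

Critical path: W→Z→V = 1+8+6 = 15, so the finish is 15 weeks.
The longest chain containing L totals 8 weeks.
Float = 15 − 8 = 7.

7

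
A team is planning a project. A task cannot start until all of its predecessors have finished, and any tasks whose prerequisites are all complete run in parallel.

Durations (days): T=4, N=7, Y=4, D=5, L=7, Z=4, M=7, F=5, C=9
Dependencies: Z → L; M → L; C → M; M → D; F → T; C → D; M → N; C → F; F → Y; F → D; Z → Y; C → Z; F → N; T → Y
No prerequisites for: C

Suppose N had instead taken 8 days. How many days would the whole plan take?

24

Critical path before the change: C→M→N = 9+7+7 = 23 giving 23 days.
N is on the critical path; changing it to 8 makes that path 24 days.
The critical path is still C→M→N; finish is now 24 days.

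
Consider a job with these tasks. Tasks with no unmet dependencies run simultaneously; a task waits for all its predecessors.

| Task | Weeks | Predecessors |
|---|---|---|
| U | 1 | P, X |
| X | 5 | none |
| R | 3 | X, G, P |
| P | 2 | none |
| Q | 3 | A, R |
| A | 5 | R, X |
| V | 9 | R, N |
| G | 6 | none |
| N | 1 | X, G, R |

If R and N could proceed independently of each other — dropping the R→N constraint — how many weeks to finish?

Original critical path: G→R→N→V = 6+3+1+9 = 19 ⇒ 19 weeks.
Without R→N, N's earliest start moves from 9 to 6.
The longest chain is now G→R→V = 6+3+9 = 18, so the project takes 18 weeks.

18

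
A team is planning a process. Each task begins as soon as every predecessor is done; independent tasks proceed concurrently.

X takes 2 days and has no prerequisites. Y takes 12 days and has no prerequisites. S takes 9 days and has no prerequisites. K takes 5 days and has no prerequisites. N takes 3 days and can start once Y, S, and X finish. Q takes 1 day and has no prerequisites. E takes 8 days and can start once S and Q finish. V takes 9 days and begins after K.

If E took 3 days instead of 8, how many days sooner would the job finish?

2

As given, the longest chain is S→E = 9+8 = 17, so the finish is 17 days.
Since E is critical, the -5 change carries straight to that chain (now 12 days).
The binding chain switches to Y→N = 12+3 = 15; finish 15 days.
Change in finish: 15 − 17 = -2 days.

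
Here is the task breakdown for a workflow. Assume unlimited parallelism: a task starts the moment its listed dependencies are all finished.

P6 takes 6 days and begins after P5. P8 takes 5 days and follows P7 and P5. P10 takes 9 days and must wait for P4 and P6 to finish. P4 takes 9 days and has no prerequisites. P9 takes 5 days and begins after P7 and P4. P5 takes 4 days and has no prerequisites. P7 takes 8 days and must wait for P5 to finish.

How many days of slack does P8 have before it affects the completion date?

P5→P6→P10 = 4+6+9 = 19 sets the makespan at 19 days.
P8 finishes as early as 17 and must finish by 19.
So P8 can slip 19 − 17 = 2 days.

2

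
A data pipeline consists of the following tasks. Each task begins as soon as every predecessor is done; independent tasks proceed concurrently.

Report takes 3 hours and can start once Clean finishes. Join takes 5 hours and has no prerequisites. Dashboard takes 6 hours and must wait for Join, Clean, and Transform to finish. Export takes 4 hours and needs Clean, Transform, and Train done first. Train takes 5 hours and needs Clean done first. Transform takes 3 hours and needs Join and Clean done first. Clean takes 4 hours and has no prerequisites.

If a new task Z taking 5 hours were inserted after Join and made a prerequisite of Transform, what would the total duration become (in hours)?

Originally the job takes 14 hours.
With Z inserted, Transform now waits for max(Join, Clean, Z).
New critical path: Join→Z→Transform→Dashboard = 5+5+3+6 = 19 ⇒ 19 hours.

19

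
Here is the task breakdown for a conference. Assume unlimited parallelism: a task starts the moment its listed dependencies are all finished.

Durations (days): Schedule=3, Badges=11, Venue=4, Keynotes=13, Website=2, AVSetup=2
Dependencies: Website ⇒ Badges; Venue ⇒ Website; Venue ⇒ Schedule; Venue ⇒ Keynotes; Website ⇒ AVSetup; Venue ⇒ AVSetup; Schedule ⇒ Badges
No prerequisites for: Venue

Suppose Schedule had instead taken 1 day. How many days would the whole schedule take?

17

Critical path before the change: Venue→Schedule→Badges = 4+3+11 = 18 giving 18 days.
Schedule is on the critical path; changing it to 1 makes that path 16 days.
The binding chain switches to Venue→Keynotes = 4+13 = 17; finish 17 days.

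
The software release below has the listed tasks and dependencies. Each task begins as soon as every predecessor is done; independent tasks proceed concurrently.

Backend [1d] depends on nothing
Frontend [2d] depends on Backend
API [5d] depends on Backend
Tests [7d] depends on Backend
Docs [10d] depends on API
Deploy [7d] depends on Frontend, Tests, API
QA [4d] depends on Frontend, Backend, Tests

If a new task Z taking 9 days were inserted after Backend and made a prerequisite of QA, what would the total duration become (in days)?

16

Originally the plan takes 16 days.
With Z inserted, QA now waits for max(Frontend, Backend, Tests, Z).
New critical path: Backend→API→Docs = 1+5+10 = 16 ⇒ 16 days.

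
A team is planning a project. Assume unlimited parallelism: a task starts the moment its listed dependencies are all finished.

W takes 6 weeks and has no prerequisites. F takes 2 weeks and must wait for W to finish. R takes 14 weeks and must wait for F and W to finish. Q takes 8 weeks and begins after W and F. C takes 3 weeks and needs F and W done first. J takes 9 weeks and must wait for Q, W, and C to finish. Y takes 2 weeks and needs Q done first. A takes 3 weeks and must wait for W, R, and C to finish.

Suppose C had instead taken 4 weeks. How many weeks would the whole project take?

Actual critical path: W→F→R→A = 6+2+14+3 = 25 ⇒ 25 weeks.
C is off the critical path — its longest chain is 20 weeks, giving 5 of slack.
The critical path is still W→F→R→A; finish is now 25 weeks.

25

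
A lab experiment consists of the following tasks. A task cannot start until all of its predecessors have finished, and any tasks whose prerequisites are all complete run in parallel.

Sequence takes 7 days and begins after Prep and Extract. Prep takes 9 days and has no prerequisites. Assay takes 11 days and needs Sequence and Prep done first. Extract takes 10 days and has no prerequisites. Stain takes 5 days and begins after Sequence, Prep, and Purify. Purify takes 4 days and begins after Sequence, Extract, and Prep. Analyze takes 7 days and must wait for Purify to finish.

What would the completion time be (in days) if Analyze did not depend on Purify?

28

Before: longest chain Extract→Sequence→Purify→Analyze = 10+7+4+7 = 28, finish 28.
Without Purify→Analyze, Analyze's earliest start moves from 21 to 0.
The longest chain is now Extract→Sequence→Assay = 10+7+11 = 28, so the schedule takes 28 days.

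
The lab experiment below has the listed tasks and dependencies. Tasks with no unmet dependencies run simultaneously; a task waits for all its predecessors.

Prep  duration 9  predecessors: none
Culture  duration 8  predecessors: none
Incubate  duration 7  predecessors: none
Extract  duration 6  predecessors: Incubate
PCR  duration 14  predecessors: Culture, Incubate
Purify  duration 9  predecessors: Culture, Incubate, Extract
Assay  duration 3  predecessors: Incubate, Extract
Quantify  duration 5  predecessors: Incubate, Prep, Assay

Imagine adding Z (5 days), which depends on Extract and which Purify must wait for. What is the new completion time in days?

27

Originally the plan takes 22 days.
With Z inserted, Purify now waits for max(Culture, Incubate, Extract, Z).
New critical path: Incubate→Extract→Z→Purify = 7+6+5+9 = 27 ⇒ 27 days.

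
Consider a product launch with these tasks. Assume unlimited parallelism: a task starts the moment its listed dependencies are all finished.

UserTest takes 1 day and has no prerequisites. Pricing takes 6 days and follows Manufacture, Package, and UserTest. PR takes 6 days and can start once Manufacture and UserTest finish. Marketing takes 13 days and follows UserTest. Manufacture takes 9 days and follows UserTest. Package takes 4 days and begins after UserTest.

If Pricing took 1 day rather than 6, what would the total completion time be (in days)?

16

The binding path is UserTest→Manufacture→Pricing = 1+9+6 = 16; finish at 16 days.
Pricing is on the critical path; changing it to 1 makes that path 11 days.
The binding chain switches to UserTest→Manufacture→PR = 1+9+6 = 16; finish 16 days.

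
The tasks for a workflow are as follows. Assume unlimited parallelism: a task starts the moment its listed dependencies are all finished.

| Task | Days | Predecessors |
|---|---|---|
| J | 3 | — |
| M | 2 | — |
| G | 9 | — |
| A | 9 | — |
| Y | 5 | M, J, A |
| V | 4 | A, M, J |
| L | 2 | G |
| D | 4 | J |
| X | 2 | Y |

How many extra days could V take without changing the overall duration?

3

A→Y→X = 9+5+2 = 16 sets the makespan at 16 days.
V finishes as early as 13 and must finish by 16.
Float = 16 − 13 = 3.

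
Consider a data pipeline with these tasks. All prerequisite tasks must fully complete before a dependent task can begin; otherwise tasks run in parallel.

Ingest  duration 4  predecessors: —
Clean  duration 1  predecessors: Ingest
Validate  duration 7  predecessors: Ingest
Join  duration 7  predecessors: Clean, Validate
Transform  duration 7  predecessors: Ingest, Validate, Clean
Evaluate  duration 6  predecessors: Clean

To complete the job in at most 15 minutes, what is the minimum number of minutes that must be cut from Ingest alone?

3

Current finish: 18 minutes; target: 15.
Ingest is on every critical path, so each minute cut from Ingest cuts the finish by one (this holds down to a finish of 15).
Need 18 − 15 = 3 minutes off Ingest → Ingest becomes 1 minute, finish becomes 15.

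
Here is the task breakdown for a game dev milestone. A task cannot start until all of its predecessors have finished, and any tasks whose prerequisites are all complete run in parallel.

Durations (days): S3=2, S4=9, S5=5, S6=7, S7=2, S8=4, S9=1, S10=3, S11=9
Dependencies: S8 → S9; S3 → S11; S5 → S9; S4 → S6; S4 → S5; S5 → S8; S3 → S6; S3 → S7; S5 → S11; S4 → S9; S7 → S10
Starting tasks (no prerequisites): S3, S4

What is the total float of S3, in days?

12

S4→S5→S11 = 9+5+9 = 23 sets the makespan at 23 days.
S3 finishes as early as 2 and must finish by 14.
Float = 23 − 11 = 12.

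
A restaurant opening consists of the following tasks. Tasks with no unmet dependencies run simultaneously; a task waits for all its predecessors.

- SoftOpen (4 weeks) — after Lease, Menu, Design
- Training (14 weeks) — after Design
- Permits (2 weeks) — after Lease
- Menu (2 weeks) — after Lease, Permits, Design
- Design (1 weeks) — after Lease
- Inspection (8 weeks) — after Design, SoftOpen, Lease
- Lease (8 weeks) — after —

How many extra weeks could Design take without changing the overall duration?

1

Lease→Permits→Menu→SoftOpen→Inspection = 8+2+2+4+8 = 24 sets the makespan at 24 weeks.
Longest path through Design: 23 weeks (earliest finish 9, latest finish 10).
Float = 24 − 23 = 1.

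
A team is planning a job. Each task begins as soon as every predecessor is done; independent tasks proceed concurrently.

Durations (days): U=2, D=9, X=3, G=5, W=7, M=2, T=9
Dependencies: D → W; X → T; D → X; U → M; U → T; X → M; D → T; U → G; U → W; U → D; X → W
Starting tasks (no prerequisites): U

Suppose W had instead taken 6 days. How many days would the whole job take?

23

Baseline: U→D→X→T = 2+9+3+9 = 23 → 23 days.
W is off the critical path — its longest chain is 21 days, giving 2 of slack.
That remains the longest chain; total 23 days.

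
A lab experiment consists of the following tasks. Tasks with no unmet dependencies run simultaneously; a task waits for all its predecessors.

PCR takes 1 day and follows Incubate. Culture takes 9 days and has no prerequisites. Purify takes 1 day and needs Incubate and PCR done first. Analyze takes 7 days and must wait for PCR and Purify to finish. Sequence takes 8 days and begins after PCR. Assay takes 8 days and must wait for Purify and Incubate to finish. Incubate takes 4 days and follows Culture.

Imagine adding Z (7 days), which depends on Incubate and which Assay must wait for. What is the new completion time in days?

Originally the schedule takes 23 days.
With Z inserted, Assay now waits for max(Purify, Incubate, Z).
New critical path: Culture→Incubate→Z→Assay = 9+4+7+8 = 28 ⇒ 28 days.

28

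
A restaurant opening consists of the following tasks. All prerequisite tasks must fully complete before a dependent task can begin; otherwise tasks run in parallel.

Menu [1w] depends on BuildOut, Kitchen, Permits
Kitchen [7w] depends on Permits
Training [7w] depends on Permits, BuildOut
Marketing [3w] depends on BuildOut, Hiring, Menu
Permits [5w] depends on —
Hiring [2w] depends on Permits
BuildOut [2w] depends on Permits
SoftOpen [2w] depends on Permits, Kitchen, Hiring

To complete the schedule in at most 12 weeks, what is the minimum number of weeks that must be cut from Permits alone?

Current finish: 16 weeks; target: 12.
Permits is on every critical path, so each week cut from Permits cuts the finish by one (this holds down to a finish of 12).
Need 16 − 12 = 4 weeks off Permits → Permits becomes 1 week, finish becomes 12.

4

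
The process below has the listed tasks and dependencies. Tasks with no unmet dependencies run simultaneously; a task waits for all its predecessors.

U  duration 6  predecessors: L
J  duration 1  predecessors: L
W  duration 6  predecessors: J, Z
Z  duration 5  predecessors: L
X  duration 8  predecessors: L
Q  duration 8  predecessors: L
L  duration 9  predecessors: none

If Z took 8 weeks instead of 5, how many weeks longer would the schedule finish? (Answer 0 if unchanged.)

As given, the longest chain is L→Z→W = 9+5+6 = 20, so the finish is 20 weeks.
Z is on the critical path; changing it to 8 makes that path 23 weeks.
The critical path is still L→Z→W; finish is now 23 weeks.
Change in finish: 23 − 20 = +3 weeks.

3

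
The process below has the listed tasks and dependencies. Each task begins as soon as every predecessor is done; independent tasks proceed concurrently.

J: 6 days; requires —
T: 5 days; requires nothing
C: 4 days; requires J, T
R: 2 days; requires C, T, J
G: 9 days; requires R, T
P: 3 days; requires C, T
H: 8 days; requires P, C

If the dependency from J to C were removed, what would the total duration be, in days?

Original critical path: J→C→R→G = 6+4+2+9 = 21 ⇒ 21 days.
Without J→C, C's earliest start moves from 6 to 5.
New critical path: T→C→R→G = 5+4+2+9 = 20 ⇒ 20 days.

20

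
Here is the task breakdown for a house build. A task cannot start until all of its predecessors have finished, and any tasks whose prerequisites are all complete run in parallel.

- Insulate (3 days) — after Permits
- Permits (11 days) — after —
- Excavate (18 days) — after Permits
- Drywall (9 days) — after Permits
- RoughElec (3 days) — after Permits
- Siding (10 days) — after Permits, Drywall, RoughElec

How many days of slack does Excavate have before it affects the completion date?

1

The longest chain is Permits→Drywall→Siding = 11+9+10 = 30; overall finish 30 days.
Excavate finishes as early as 29 and must finish by 30.
Slack of Excavate = 12 − 11 = 1 day.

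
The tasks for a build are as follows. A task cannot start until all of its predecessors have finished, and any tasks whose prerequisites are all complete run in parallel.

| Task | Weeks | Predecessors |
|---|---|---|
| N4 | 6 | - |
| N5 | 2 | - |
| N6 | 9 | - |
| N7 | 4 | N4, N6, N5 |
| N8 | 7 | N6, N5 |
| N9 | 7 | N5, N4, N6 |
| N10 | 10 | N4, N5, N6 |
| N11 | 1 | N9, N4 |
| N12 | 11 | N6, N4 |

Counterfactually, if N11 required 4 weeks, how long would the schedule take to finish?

20

Baseline: N6→N12 = 9+11 = 20 → 20 weeks.
N11 is off the critical path — its longest chain is 17 weeks, giving 3 of slack.
Now N6→N9→N11 = 9+7+4 = 20 is longest, so the finish becomes 20 weeks.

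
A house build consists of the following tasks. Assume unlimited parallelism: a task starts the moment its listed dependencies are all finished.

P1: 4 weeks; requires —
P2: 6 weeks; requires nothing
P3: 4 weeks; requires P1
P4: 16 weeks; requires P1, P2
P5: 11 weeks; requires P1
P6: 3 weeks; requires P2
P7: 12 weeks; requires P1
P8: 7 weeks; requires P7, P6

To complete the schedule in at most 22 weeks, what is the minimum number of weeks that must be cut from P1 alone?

Current finish: 23 weeks; target: 22.
P1 is on every critical path, so each week cut from P1 cuts the finish by one (this holds down to a finish of 22).
Need 23 − 22 = 1 week off P1 → P1 becomes 3 weeks, finish becomes 22.

1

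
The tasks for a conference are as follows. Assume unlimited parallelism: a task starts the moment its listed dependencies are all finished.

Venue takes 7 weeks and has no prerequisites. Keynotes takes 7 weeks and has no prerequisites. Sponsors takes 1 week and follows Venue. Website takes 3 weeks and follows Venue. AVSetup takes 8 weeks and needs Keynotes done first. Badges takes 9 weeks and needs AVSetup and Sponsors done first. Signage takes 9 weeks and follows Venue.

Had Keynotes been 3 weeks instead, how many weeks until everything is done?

Critical path before the change: Keynotes→AVSetup→Badges = 7+8+9 = 24 giving 24 weeks.
Keynotes is on the critical path; changing it to 3 makes that path 20 weeks.
That remains the longest chain; total 20 weeks.

20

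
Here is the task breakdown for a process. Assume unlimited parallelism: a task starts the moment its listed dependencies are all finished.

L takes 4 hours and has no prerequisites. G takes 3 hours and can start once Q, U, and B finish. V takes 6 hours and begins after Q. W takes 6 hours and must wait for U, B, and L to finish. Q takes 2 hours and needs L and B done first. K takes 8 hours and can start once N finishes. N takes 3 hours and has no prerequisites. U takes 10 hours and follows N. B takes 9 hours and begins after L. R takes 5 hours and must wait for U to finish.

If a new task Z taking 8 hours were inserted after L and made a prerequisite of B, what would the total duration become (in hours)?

29

Originally the plan takes 21 hours.
With Z inserted, B now waits for max(L, Z).
New critical path: L→Z→B→Q→V = 4+8+9+2+6 = 29 ⇒ 29 hours.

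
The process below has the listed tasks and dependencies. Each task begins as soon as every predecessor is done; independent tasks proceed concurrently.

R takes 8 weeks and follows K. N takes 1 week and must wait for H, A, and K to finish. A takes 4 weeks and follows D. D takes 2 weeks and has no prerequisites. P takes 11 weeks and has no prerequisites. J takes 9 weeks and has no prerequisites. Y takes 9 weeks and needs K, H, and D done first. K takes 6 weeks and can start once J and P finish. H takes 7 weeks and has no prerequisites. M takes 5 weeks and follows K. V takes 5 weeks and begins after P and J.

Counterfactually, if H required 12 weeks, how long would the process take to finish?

26

Actual critical path: P→K→Y = 11+6+9 = 26 ⇒ 26 weeks.
The longest path through H is only 16 weeks, so H has float 10.
No other chain overtakes it, so the finish is 26 weeks.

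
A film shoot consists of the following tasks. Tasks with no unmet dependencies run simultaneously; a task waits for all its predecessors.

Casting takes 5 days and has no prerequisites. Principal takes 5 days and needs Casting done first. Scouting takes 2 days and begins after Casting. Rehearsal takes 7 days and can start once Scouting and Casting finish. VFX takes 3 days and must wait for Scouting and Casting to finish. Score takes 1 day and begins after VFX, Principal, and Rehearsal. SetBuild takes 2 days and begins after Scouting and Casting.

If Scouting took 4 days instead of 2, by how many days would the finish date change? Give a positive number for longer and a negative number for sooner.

2

As given, the longest chain is Casting→Scouting→Rehearsal→Score = 5+2+7+1 = 15, so the finish is 15 days.
Since Scouting is critical, the +2 change carries straight to that chain (now 17 days).
No other chain overtakes it, so the finish is 17 days.
Change in finish: 17 − 15 = +2 days.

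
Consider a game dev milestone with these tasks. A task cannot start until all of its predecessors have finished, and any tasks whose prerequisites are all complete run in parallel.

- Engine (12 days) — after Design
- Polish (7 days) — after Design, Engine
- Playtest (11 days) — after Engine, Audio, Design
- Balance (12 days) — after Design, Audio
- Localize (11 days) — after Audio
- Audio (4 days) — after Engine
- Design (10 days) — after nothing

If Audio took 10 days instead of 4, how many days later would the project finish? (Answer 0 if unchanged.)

6

As given, the longest chain is Design→Engine→Audio→Balance = 10+12+4+12 = 38, so the finish is 38 days.
Audio is on the critical path; changing it to 10 makes that path 44 days.
The critical path is still Design→Engine→Audio→Balance; finish is now 44 days.
Change in finish: 44 − 38 = +6 days.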